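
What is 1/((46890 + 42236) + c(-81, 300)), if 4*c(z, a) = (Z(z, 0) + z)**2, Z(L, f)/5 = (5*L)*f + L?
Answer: 1/148175 ≈ 6.7488e-6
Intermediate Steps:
Z(L, f) = 5*L + 25*L*f (Z(L, f) = 5*((5*L)*f + L) = 5*(5*L*f + L) = 5*(L + 5*L*f) = 5*L + 25*L*f)
c(z, a) = 9*z**2 (c(z, a) = (5*z*(1 + 5*0) + z)**2/4 = (5*z*(1 + 0) + z)**2/4 = (5*z*1 + z)**2/4 = (5*z + z)**2/4 = (6*z)**2/4 = (36*z**2)/4 = 9*z**2)
1/((46890 + 42236) + c(-81, 300)) = 1/((46890 + 42236) + 9*(-81)**2) = 1/(89126 + 9*6561) = 1/(89126 + 59049) = 1/148175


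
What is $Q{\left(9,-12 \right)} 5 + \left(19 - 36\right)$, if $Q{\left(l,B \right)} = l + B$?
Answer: $-32$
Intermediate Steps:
$Q{\left(l,B \right)} = B + l$
$Q{\left(9,-12 \right)} 5 + \left(19 - 36\right) = \left(-12 + 9\right) 5 + \left(19 - 36\right) = \left(-3\right) 5 - 17 = -15 - 17 = -32$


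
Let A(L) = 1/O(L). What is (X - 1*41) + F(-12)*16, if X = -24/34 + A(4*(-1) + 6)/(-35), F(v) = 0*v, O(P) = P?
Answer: -49647/1190 ≈ -41.720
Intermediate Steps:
A(L) = 1/L
F(v) = 0
X = -857/1190 (X = -24/34 + 1/((4*(-1) + 6)*(-35)) = -24*1/34 - 1/35/(-4 + 6) = -12/17 - 1/35/2 = -12/17 + (1/2)*(-1/35) = -12/17 - 1/70 = -857/1190 ≈ -0.72017)
(X - 1*41) + F(-12)*16 = (-857/1190 - 1*41) + 0*16 = (-857/1190 - 41) + 0 = -49647/1190 + 0 = -49647/1190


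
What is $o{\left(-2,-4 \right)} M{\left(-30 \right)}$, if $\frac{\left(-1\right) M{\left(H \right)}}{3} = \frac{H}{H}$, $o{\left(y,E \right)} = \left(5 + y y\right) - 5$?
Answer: $-12$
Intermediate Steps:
$o{\left(y,E \right)} = y^{2}$ ($o{\left(y,E \right)} = \left(5 + y^{2}\right) - 5 = y^{2}$)
$M{\left(H \right)} = -3$ ($M{\left(H \right)} = - 3 \frac{H}{H} = \left(-3\right) 1 = -3$)
$o{\left(-2,-4 \right)} M{\left(-30 \right)} = \left(-2\right)^{2} \left(-3\right) = 4 \left(-3\right) = -12$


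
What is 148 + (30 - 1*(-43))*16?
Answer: 1316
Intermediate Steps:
148 + (30 - 1*(-43))*16 = 148 + (30 + 43)*16 = 148 + 73*16 = 148 + 1168 = 1316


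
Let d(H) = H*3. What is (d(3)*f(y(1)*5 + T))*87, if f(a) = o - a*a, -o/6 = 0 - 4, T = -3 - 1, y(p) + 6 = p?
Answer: -639711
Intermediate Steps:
d(H) = 3*H
y(p) = -6 + p
T = -4
o = 24 (o = -6*(0 - 4) = -6*(-4) = 24)
f(a) = 24 - a² (f(a) = 24 - a*a = 24 - a²)
(d(3)*f(y(1)*5 + T))*87 = ((3*3)*(24 - ((-6 + 1)*5 - 4)²))*87 = (9*(24 - (-5*5 - 4)²))*87 = (9*(24 - (-25 - 4)²))*87 = (9*(24 - 1*(-29)²))*87 = (9*(24 - 1*841))*87 = (9*(24 - 841))*87 = (9*(-817))*87 = -7353*87 = -639711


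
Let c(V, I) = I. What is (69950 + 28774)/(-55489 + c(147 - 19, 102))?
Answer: -98724/55387 ≈ -1.7824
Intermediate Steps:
(69950 + 28774)/(-55489 + c(147 - 19, 102)) = (69950 + 28774)/(-55489 + 102) = 98724/(-55387) = 98724*(-1/55387) = -98724/55387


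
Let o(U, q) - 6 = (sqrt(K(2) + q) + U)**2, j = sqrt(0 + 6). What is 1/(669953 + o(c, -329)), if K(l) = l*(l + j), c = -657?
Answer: 1/(669959 + (657 - I*sqrt(325 - 2*sqrt(6)))**2) ≈ 9.0761e-7 + 1.9375e-8*I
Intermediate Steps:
j = sqrt(6) ≈ 2.4495
K(l) = l*(l + sqrt(6))
o(U, q) = 6 + (U + sqrt(4 + q + 2*sqrt(6)))**2 (o(U, q) = 6 + (sqrt(2*(2 + sqrt(6)) + q) + U)**2 = 6 + (sqrt((4 + 2*sqrt(6)) + q) + U)**2 = 6 + (sqrt(4 + q + 2*sqrt(6)) + U)**2 = 6 + (U + sqrt(4 + q + 2*sqrt(6)))**2)
1/(669953 + o(c, -329)) = 1/(669953 + (6 + (-657 + sqrt(4 - 329 + 2*sqrt(6)))**2)) = 1/(669953 + (6 + (-657 + sqrt(-325 + 2*sqrt(6)))**2)) = 1/(669959 + (-657 + sqrt(-325 + 2*sqrt(6)))**2)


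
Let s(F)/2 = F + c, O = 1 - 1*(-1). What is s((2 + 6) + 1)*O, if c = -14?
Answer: -20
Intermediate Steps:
O = 2 (O = 1 + 1 = 2)
s(F) = -28 + 2*F (s(F) = 2*(F - 14) = 2*(-14 + F) = -28 + 2*F)
s((2 + 6) + 1)*O = (-28 + 2*((2 + 6) + 1))*2 = (-28 + 2*(8 + 1))*2 = (-28 + 2*9)*2 = (-28 + 18)*2 = -10*2 = -20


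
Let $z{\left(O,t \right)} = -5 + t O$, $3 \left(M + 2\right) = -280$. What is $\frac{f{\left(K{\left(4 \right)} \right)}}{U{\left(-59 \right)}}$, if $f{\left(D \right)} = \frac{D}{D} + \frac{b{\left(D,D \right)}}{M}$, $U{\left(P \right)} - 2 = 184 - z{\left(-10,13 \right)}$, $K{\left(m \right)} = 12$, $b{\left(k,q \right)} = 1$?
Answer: $\frac{283}{91806} \approx 0.0030826$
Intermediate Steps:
$M = - \frac{286}{3}$ ($M = -2 + \frac{1}{3} \left(-280\right) = -2 - \frac{280}{3} = - \frac{286}{3} \approx -95.333$)
$z{\left(O,t \right)} = -5 + O t$
$U{\left(P \right)} = 321$ ($U{\left(P \right)} = 2 + \left(184 - \left(-5 - 130\right)\right) = 2 + \left(184 - -135\right) = 2 + \left(184 + 135\right) = 2 + 319 = 321$)
$f{\left(D \right)} = \frac{283}{286}$ ($f{\left(D \right)} = \frac{D}{D} + 1 \frac{1}{- \frac{286}{3}} = 1 + 1 \left(- \frac{3}{286}\right) = 1 - \frac{3}{286} = \frac{283}{286}$)
$\frac{f{\left(K{\left(4 \right)} \right)}}{U{\left(-59 \right)}} = \frac{283}{286 \cdot 321} = \frac{283}{286} \cdot \frac{1}{321} = \frac{283}{91806}$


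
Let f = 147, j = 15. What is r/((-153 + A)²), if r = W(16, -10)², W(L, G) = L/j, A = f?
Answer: 64/2025 ≈ 0.031605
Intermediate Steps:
A = 147
W(L, G) = L/15
r = 256/225 (r = ((1/15)*16)² = (16/15)² = 256/225 ≈ 1.1378)
r/((-153 + A)²) = 256/(225*((-153 + 147)²)) = 256/(225*((-6)²)) = (256/225)/36 = (256/225)*(1/36) = 64/2025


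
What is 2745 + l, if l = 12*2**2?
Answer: 2793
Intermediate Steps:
l = 48 (l = 12*4 = 48)
2745 + l = 2745 + 48 = 2793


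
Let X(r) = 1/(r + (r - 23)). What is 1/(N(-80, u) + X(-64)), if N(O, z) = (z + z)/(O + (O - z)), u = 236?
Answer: -14949/17917 ≈ -0.83435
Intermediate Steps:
N(O, z) = 2*z/(-z + 2*O) (N(O, z) = (2*z)/(-z + 2*O) = 2*z/(-z + 2*O))
X(r) = 1/(-23 + 2*r) (X(r) = 1/(r + (-23 + r)) = 1/(-23 + 2*r))
1/(N(-80, u) + X(-64)) = 1/(2*236/(-1*236 + 2*(-80)) + 1/(-23 + 2*(-64))) = 1/(2*236/(-236 - 160) + 1/(-23 - 128)) = 1/(2*236/(-396) + 1/(-151)) = 1/(2*236*(-1/396) - 1/151) = 1/(-118/99 - 1/151) = 1/(-17917/14949) = -14949/17917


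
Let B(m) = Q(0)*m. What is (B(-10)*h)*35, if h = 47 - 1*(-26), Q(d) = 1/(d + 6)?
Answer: -12775/3 ≈ -4258.3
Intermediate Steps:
Q(d) = 1/(6 + d)
B(m) = m/6 (B(m) = m/(6 + 0) = m/6)
h = 73 (h = 47 + 26 = 73)
(B(-10)*h)*35 = (((⅙)*(-10))*73)*35 = -5/3*73*35 = -365/3*35 = -12775/3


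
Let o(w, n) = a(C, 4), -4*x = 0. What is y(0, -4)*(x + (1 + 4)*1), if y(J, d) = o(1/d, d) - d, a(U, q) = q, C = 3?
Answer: 40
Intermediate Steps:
x = 0 (x = -1/4*0 = 0)
o(w, n) = 4
y(J, d) = 4 - d
y(0, -4)*(x + (1 + 4)*1) = (4 - 1*(-4))*(0 + (1 + 4)*1) = (4 + 4)*(0 + 5*1) = 8*(0 + 5) = 8*5 = 40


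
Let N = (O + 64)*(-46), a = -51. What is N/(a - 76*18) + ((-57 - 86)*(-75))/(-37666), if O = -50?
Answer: 9038129/53448054 ≈ 0.16910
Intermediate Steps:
N = -644 (N = (-50 + 64)*(-46) = 14*(-46) = -644)
N/(a - 76*18) + ((-57 - 86)*(-75))/(-37666) = -644/(-51 - 76*18) + ((-57 - 86)*(-75))/(-37666) = -644/(-51 - 1368) - 143*(-75)*(-1/37666) = -644/(-1419) + 10725*(-1/37666) = -644*(-1/1419) - 10725/37666 = 644/1419 - 10725/37666 = 9038129/53448054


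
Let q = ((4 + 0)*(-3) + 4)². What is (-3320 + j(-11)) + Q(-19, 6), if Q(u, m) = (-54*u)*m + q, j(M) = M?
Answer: 2889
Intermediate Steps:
q = 64 (q = (4*(-3) + 4)² = (-12 + 4)² = (-8)² = 64)
Q(u, m) = 64 - 54*m*u (Q(u, m) = (-54*u)*m + 64 = -54*m*u + 64 = 64 - 54*m*u)
(-3320 + j(-11)) + Q(-19, 6) = (-3320 - 11) + (64 - 54*6*(-19)) = -3331 + (64 + 6156) = -3331 + 6220 = 2889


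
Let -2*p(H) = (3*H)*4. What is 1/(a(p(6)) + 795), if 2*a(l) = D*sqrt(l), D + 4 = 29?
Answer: 53/42510 - I/8502 ≈ 0.0012468 - 0.00011762*I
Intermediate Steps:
D = 25 (D = -4 + 29 = 25)
p(H) = -6*H (p(H) = -3*H*4/2 = -6*H)
a(l) = 25*sqrt(l)/2 (a(l) = (25*sqrt(l))/2 = 25*sqrt(l)/2)
1/(a(p(6)) + 795) = 1/(25*sqrt(-6*6)/2 + 795) = 1/(25*sqrt(-36)/2 + 795) = 1/(25*(6*I)/2 + 795) = 1/(75*I + 795) = 1/(795 + 75*I) = (795 - 75*I)/637650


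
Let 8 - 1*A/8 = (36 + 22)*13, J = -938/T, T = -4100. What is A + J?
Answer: -12233931/2050 ≈ -5967.8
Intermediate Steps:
J = 469/2050 (J = -938/(-4100) = -938*(-1/4100) = 469/2050 ≈ 0.22878)
A = -5968 (A = 64 - 8*(36 + 22)*13 = 64 - 464*13 = 64 - 8*754 = 64 - 6032 = -5968)
A + J = -5968 + 469/2050 = -12233931/2050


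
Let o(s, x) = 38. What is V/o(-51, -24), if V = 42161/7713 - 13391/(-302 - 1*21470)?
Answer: 1021214075/6381242568 ≈ 0.16003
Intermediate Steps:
V = 1021214075/167927436 (V = 42161*(1/7713) - 13391/(-302 - 21470) = 42161/7713 - 13391/(-21772) = 42161/7713 - 13391*(-1/21772) = 42161/7713 + 13391/21772 = 1021214075/167927436 ≈ 6.0813)
V/o(-51, -24) = (1021214075/167927436)/38 = (1021214075/167927436)*(1/38) = 1021214075/6381242568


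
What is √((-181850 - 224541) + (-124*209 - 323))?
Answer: 3*I*√48070 ≈ 657.75*I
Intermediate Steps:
√((-181850 - 224541) + (-124*209 - 323)) = √(-406391 + (-25916 - 323)) = √(-406391 - 26239) = √(-432630) = 3*I*√48070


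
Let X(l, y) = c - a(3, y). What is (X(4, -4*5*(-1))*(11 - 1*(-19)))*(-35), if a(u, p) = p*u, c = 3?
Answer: 59850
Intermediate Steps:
X(l, y) = 3 - 3*y (X(l, y) = 3 - y*3 = 3 - 3*y)
(X(4, -4*5*(-1))*(11 - 1*(-19)))*(-35) = ((3 - 3*(-4*5)*(-1))*(11 - 1*(-19)))*(-35) = ((3 - (-60)*(-1))*(11 + 19))*(-35) = ((3 - 3*20)*30)*(-35) = ((3 - 60)*30)*(-35) = -57*30*(-35) = -1710*(-35) = 59850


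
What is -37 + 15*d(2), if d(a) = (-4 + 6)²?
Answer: 23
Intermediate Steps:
d(a) = 4 (d(a) = 2² = 4)
-37 + 15*d(2) = -37 + 15*4 = -37 + 60 = 23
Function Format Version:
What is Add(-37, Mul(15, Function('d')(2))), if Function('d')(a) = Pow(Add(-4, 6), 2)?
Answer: 23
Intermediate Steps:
Function('d')(a) = 4 (Function('d')(a) = Pow(2, 2) = 4)
Add(-37, Mul(15, Function('d')(2))) = Add(-37, Mul(15, 4)) = Add(-37, 60) = 23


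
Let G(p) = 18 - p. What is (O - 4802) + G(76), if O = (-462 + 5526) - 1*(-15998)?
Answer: 16202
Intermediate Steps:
O = 21062 (O = 5064 + 15998 = 21062)
(O - 4802) + G(76) = (21062 - 4802) + (18 - 1*76) = 16260 + (18 - 76) = 16260 - 58 = 16202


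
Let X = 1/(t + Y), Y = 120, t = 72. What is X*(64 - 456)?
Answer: -49/24 ≈ -2.0417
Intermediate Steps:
X = 1/192 (X = 1/(72 + 120) = 1/192 ≈ 0.0052083)
X*(64 - 456) = (64 - 456)/192 = (1/192)*(-392) = -49/24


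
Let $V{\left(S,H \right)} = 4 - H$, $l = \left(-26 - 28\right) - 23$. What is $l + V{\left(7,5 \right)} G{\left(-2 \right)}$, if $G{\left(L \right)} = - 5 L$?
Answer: $-87$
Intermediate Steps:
$l = -77$ ($l = -54 - 23 = -77$)
$l + V{\left(7,5 \right)} G{\left(-2 \right)} = -77 + \left(4 - 5\right) \left(\left(-5\right) \left(-2\right)\right) = -77 + \left(4 - 5\right) 10 = -77 - 10 = -87$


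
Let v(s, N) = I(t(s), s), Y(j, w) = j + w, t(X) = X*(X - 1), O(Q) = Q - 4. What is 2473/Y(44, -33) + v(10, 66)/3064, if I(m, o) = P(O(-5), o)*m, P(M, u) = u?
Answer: 1896793/8426 ≈ 225.11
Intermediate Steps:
O(Q) = -4 + Q
t(X) = X*(-1 + X)
I(m, o) = m*o (I(m, o) = o*m = m*o)
v(s, N) = s**2*(-1 + s) (v(s, N) = (s*(-1 + s))*s = s**2*(-1 + s))
2473/Y(44, -33) + v(10, 66)/3064 = 2473/(44 - 33) + (10**2*(-1 + 10))/3064 = 2473/11 + (100*9)*(1/3064) = 2473*(1/11) + 900*(1/3064) = 2473/11 + 225/766 = 1896793/8426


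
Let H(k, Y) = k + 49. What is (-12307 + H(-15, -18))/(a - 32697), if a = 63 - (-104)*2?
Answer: 12273/32426 ≈ 0.37849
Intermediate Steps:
H(k, Y) = 49 + k
a = 271 (a = 63 - 104*(-2) = 63 + 208 = 271)
(-12307 + H(-15, -18))/(a - 32697) = (-12307 + (49 - 15))/(271 - 32697) = (-12307 + 34)/(-32426) = -12273*(-1/32426) = 12273/32426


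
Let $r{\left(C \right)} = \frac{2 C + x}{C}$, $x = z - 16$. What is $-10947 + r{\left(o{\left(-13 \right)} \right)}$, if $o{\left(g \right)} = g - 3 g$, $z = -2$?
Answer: $- \frac{142294}{13} \approx -10946.0$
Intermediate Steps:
$x = -18$ ($x = -2 - 16 = -18$)
$o{\left(g \right)} = - 2 g$
$r{\left(C \right)} = \frac{-18 + 2 C}{C}$ ($r{\left(C \right)} = \frac{2 C - 18}{C} = \frac{-18 + 2 C}{C}$)
$-10947 + r{\left(o{\left(-13 \right)} \right)} = -10947 + \left(2 - \frac{18}{\left(-2\right) \left(-13\right)}\right) = -10947 + \left(2 - \frac{18}{26}\right) = -10947 + \left(2 - \frac{9}{13}\right) = -10947 + \frac{17}{13} = - \frac{142294}{13}$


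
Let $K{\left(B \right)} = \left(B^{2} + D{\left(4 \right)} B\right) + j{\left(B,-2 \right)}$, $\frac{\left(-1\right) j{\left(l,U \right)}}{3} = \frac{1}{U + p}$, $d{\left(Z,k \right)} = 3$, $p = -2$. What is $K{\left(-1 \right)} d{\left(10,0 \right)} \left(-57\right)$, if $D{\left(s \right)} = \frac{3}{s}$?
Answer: $-171$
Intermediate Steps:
$j{\left(l,U \right)} = - \frac{3}{-2 + U}$ ($j{\left(l,U \right)} = - \frac{3}{U - 2} = - \frac{3}{-2 + U}$)
$K{\left(B \right)} = \frac{3}{4} + B^{2} + \frac{3 B}{4}$ ($K{\left(B \right)} = \left(B^{2} + \frac{3}{4} B\right) - \frac{3}{-2 - 2} = \left(B^{2} + 3 \cdot \frac{1}{4} B\right) - \frac{3}{-4} = \left(B^{2} + \frac{3 B}{4}\right) - - \frac{3}{4} = \left(B^{2} + \frac{3 B}{4}\right) + \frac{3}{4} = \frac{3}{4} + B^{2} + \frac{3 B}{4}$)
$K{\left(-1 \right)} d{\left(10,0 \right)} \left(-57\right) = \left(\frac{3}{4} + \left(-1\right)^{2} + \frac{3}{4} \left(-1\right)\right) 3 \left(-57\right) = \left(\frac{3}{4} + 1 - \frac{3}{4}\right) 3 \left(-57\right) = 1 \cdot 3 \left(-57\right) = 3 \left(-57\right) = -171$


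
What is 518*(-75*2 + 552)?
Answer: 208236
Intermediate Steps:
518*(-75*2 + 552) = 518*(-150 + 552) = 518*402 = 208236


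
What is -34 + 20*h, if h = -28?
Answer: -594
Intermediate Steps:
-34 + 20*h = -34 + 20*(-28) = -34 - 560 = -594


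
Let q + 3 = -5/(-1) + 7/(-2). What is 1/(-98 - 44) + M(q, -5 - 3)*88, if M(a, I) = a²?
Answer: 28115/142 ≈ 197.99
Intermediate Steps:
q = -3/2 (q = -3 + (-5/(-1) + 7/(-2)) = -3 + (-5*(-1) + 7*(-½)) = -3 + (5 - 7/2) = -3 + 3/2 = -3/2 ≈ -1.5000)
1/(-98 - 44) + M(q, -5 - 3)*88 = 1/(-98 - 44) + (-3/2)²*88 = 1/(-142) + (9/4)*88 = -1/142 + 198 = 28115/142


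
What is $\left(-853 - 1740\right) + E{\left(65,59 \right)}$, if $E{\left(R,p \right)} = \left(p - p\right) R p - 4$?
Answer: $-2597$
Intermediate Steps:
$E{\left(R,p \right)} = -4$ ($E{\left(R,p \right)} = 0 R p - 4 = 0 p - 4 = 0 - 4 = -4$)
$\left(-853 - 1740\right) + E{\left(65,59 \right)} = \left(-853 - 1740\right) - 4 = -2593 - 4 = -2597$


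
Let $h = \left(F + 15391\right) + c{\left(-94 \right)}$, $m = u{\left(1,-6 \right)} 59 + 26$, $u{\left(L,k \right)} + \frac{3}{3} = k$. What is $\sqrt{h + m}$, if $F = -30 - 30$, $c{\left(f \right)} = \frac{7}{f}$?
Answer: $\frac{3 \sqrt{14671614}}{94} \approx 122.25$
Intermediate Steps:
$u{\left(L,k \right)} = -1 + k$
$F = -60$ ($F = -30 - 30 = -60$)
$m = -387$ ($m = \left(-1 - 6\right) 59 + 26 = \left(-7\right) 59 + 26 = -413 + 26 = -387$)
$h = \frac{1441107}{94}$ ($h = \left(-60 + 15391\right) + \frac{7}{-94} = 15331 + 7 \left(- \frac{1}{94}\right) = 15331 - \frac{7}{94} = \frac{1441107}{94} \approx 15331.0$)
$\sqrt{h + m} = \sqrt{\frac{1441107}{94} - 387} = \sqrt{\frac{1404729}{94}} = \frac{3 \sqrt{14671614}}{94}$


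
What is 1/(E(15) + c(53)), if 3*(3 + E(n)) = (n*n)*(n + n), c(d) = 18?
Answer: 1/2265 ≈ 0.00044150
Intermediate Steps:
E(n) = -3 + 2*n³/3 (E(n) = -3 + ((n*n)*(n + n))/3 = -3 + (n²*(2*n))/3 = -3 + (2*n³)/3 = -3 + 2*n³/3)
1/(E(15) + c(53)) = 1/((-3 + (⅔)*15³) + 18) = 1/((-3 + (⅔)*3375) + 18) = 1/((-3 + 2250) + 18) = 1/(2247 + 18) = 1/2265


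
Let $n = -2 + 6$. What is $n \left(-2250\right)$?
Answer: $-9000$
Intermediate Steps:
$n = 4$
$n \left(-2250\right) = 4 \left(-2250\right) = -9000$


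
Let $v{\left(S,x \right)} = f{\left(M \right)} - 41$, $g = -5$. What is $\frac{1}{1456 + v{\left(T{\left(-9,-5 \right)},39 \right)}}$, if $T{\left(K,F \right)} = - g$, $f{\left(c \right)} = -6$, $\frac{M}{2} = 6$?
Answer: $\frac{1}{1409} \approx 0.00070972$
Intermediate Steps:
$M = 12$ ($M = 2 \cdot 6 = 12$)
$T{\left(K,F \right)} = 5$ ($T{\left(K,F \right)} = \left(-1\right) \left(-5\right) = 5$)
$v{\left(S,x \right)} = -47$ ($v{\left(S,x \right)} = -6 - 41 = -47$)
$\frac{1}{1456 + v{\left(T{\left(-9,-5 \right)},39 \right)}} = \frac{1}{1456 - 47} = \frac{1}{1409}$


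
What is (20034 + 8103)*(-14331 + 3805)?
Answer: -296170062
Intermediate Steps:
(20034 + 8103)*(-14331 + 3805) = 28137*(-10526) = -296170062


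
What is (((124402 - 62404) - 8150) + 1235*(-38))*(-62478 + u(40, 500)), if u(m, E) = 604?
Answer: -428044332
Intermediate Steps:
(((124402 - 62404) - 8150) + 1235*(-38))*(-62478 + u(40, 500)) = (((124402 - 62404) - 8150) + 1235*(-38))*(-62478 + 604) = ((61998 - 8150) - 46930)*(-61874) = (53848 - 46930)*(-61874) = 6918*(-61874) = -428044332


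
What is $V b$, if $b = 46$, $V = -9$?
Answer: $-414$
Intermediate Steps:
$V b = \left(-9\right) 46 = -414$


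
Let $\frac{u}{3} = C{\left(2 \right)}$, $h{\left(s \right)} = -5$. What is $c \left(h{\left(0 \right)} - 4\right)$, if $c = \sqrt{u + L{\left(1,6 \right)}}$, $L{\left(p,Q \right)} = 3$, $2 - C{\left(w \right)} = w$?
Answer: $- 9 \sqrt{3} \approx -15.588$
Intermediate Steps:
$C{\left(w \right)} = 2 - w$
$u = 0$ ($u = 3 \left(2 - 2\right) = 3 \cdot 0 = 0$)
$c = \sqrt{3}$ ($c = \sqrt{0 + 3} = \sqrt{3} \approx 1.732$)
$c \left(h{\left(0 \right)} - 4\right) = \sqrt{3} \left(-5 - 4\right) = \sqrt{3} \left(-9\right) = - 9 \sqrt{3}$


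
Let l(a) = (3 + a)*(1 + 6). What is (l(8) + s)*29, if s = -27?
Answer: 1450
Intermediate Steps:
l(a) = 21 + 7*a (l(a) = (3 + a)*7 = 21 + 7*a)
(l(8) + s)*29 = ((21 + 7*8) - 27)*29 = ((21 + 56) - 27)*29 = (77 - 27)*29 = 50*29 = 1450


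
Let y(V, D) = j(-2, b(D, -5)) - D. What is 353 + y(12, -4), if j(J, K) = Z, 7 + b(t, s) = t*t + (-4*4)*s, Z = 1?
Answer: 358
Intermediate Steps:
b(t, s) = -7 + t**2 - 16*s (b(t, s) = -7 + (t*t + (-4*4)*s) = -7 + (t**2 - 16*s) = -7 + t**2 - 16*s)
j(J, K) = 1
y(V, D) = 1 - D
353 + y(12, -4) = 353 + (1 - 1*(-4)) = 353 + (1 + 4) = 353 + 5 = 358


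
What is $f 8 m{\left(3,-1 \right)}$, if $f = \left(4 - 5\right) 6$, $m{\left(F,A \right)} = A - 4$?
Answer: $240$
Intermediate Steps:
$m{\left(F,A \right)} = -4 + A$
$f = -6$ ($f = \left(-1\right) 6 = -6$)
$f 8 m{\left(3,-1 \right)} = - 6 \cdot 8 \left(-4 - 1\right) = - 6 \cdot 8 \left(-5\right) = \left(-6\right) \left(-40\right) = 240$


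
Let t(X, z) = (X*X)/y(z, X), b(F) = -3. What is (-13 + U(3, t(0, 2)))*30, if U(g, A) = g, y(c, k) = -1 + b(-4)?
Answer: -300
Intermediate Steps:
y(c, k) = -4 (y(c, k) = -1 - 3 = -4)
t(X, z) = -X**2/4 (t(X, z) = (X*X)/(-4) = X**2*(-1/4) = -X**2/4)
(-13 + U(3, t(0, 2)))*30 = (-13 + 3)*30 = -10*30 = -300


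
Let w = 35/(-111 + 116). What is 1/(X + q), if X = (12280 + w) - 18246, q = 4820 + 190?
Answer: -1/949 ≈ -0.0010537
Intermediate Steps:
q = 5010
w = 7 (w = 35/5 = (1/5)*35 = 7)
X = -5959 (X = (12280 + 7) - 18246 = 12287 - 18246 = -5959)
1/(X + q) = 1/(-5959 + 5010) = 1/(-949) = -1/949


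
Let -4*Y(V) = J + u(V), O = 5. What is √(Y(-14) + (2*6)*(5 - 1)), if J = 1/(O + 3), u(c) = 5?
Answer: √2990/8 ≈ 6.8351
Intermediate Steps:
J = ⅛ (J = 1/(5 + 3) = 1/8 = ⅛ ≈ 0.12500)
Y(V) = -41/32 (Y(V) = -(⅛ + 5)/4 = -¼*41/8 = -41/32)
√(Y(-14) + (2*6)*(5 - 1)) = √(-41/32 + (2*6)*(5 - 1)) = √(-41/32 + 12*4) = √(-41/32 + 48) = √(1495/32) = √2990/8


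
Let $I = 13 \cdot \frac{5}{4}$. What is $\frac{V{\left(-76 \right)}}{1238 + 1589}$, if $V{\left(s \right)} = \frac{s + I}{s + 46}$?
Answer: $\frac{239}{339240} \approx 0.00070452$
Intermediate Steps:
$I = \frac{65}{4}$ ($I = 13 \cdot 5 \cdot \frac{1}{4} = 13 \cdot \frac{5}{4} = \frac{65}{4} \approx 16.25$)
$V{\left(s \right)} = \frac{\frac{65}{4} + s}{46 + s}$ ($V{\left(s \right)} = \frac{s + \frac{65}{4}}{s + 46} = \frac{\frac{65}{4} + s}{46 + s}$)
$\frac{V{\left(-76 \right)}}{1238 + 1589} = \frac{\frac{1}{46 - 76} \left(\frac{65}{4} - 76\right)}{1238 + 1589} = \frac{\frac{1}{-30} \left(- \frac{239}{4}\right)}{2827} = \left(- \frac{1}{30}\right) \left(- \frac{239}{4}\right) \frac{1}{2827} = \frac{239}{120} \cdot \frac{1}{2827} = \frac{239}{339240}$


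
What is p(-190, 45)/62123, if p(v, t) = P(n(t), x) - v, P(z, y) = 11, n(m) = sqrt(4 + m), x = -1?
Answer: 201/62123 ≈ 0.0032355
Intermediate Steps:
p(v, t) = 11 - v
p(-190, 45)/62123 = (11 - 1*(-190))/62123 = (11 + 190)*(1/62123) = 201*(1/62123) = 201/62123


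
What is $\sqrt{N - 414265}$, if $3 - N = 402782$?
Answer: $2 i \sqrt{204261} \approx 903.91 i$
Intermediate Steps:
$N = -402779$ ($N = 3 - 402782 = -402779$)
$\sqrt{N - 414265} = \sqrt{-402779 - 414265} = \sqrt{-817044} = 2 i \sqrt{204261}$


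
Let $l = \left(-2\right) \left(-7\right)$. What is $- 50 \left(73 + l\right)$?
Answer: $-4350$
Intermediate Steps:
$l = 14$
$- 50 \left(73 + l\right) = - 50 \left(73 + 14\right) = \left(-50\right) 87 = -4350$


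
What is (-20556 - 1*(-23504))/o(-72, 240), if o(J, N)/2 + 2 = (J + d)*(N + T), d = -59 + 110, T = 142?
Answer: -737/4012 ≈ -0.18370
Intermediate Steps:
d = 51
o(J, N) = -4 + 2*(51 + J)*(142 + N) (o(J, N) = -4 + 2*((J + 51)*(N + 142)) = -4 + 2*((51 + J)*(142 + N)) = -4 + 2*(51 + J)*(142 + N))
(-20556 - 1*(-23504))/o(-72, 240) = (-20556 - 1*(-23504))/(14480 + 102*240 + 284*(-72) + 2*(-72)*240) = (-20556 + 23504)/(14480 + 24480 - 20448 - 34560) = 2948/(-16048) = 2948*(-1/16048) = -737/4012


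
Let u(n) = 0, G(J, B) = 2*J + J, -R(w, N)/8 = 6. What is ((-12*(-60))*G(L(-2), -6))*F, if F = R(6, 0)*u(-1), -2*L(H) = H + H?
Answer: 0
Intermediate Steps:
L(H) = -H (L(H) = -(H + H)/2 = -H)
R(w, N) = -48 (R(w, N) = -8*6 = -48)
G(J, B) = 3*J
F = 0 (F = -48*0 = 0)
((-12*(-60))*G(L(-2), -6))*F = ((-12*(-60))*(3*(-1*(-2))))*0 = (720*(3*2))*0 = (720*6)*0 = 4320*0 = 0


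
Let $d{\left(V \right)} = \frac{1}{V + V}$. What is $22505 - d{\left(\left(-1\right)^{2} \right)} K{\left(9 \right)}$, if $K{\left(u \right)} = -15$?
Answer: $\frac{45025}{2} \approx 22513.0$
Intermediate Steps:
$d{\left(V \right)} = \frac{1}{2 V}$
$22505 - d{\left(\left(-1\right)^{2} \right)} K{\left(9 \right)} = 22505 - \frac{1}{2 \left(-1\right)^{2}} \left(-15\right) = 22505 - \frac{1}{2 \cdot 1} \left(-15\right) = 22505 - \frac{1}{2} \cdot 1 \left(-15\right) = 22505 - \frac{1}{2} \left(-15\right) = 22505 - - \frac{15}{2} = 22505 + \frac{15}{2} = \frac{45025}{2}$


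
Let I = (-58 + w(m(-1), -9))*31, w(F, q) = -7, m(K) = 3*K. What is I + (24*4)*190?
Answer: 16225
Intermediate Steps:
I = -2015 (I = (-58 - 7)*31 = -65*31 = -2015)
I + (24*4)*190 = -2015 + (24*4)*190 = -2015 + 96*190 = -2015 + 18240 = 16225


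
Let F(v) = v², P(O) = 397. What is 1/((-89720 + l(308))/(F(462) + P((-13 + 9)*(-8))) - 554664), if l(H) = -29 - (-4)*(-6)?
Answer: -213841/118609994197 ≈ -1.8029e-6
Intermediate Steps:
l(H) = -53 (l(H) = -29 - 1*24 = -29 - 24 = -53)
1/((-89720 + l(308))/(F(462) + P((-13 + 9)*(-8))) - 554664) = 1/((-89720 - 53)/(462² + 397) - 554664) = 1/(-89773/(213444 + 397) - 554664) = 1/(-89773/213841 - 554664) = 1/(-118609994197/213841) = -213841/118609994197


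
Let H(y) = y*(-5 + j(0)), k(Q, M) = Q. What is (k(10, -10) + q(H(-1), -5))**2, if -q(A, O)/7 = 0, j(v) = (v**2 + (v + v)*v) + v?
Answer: 100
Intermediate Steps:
j(v) = v + 3*v**2 (j(v) = (v**2 + (2*v)*v) + v = (v**2 + 2*v**2) + v = 3*v**2 + v = v + 3*v**2)
H(y) = -5*y (H(y) = y*(-5 + 0*(1 + 3*0)) = y*(-5 + 0*(1 + 0)) = y*(-5 + 0*1) = y*(-5 + 0) = y*(-5) = -5*y)
q(A, O) = 0 (q(A, O) = -7*0 = 0)
(k(10, -10) + q(H(-1), -5))**2 = (10 + 0)**2 = 10**2 = 100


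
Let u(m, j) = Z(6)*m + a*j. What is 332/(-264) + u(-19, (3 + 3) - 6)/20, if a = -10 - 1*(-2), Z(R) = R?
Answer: -1148/165 ≈ -6.9576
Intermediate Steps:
a = -8 (a = -10 + 2 = -8)
u(m, j) = -8*j + 6*m (u(m, j) = 6*m - 8*j = -8*j + 6*m)
332/(-264) + u(-19, (3 + 3) - 6)/20 = 332/(-264) + (-8*((3 + 3) - 6) + 6*(-19))/20 = 332*(-1/264) + (-8*(6 - 6) - 114)*(1/20) = -83/66 + (-8*0 - 114)*(1/20) = -83/66 + (0 - 114)*(1/20) = -83/66 - 114*1/20 = -83/66 - 57/10 = -1148/165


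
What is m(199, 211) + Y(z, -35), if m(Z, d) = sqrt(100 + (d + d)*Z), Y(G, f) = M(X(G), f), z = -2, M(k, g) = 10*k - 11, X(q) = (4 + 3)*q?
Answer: -151 + 9*sqrt(1038) ≈ 138.96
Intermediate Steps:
X(q) = 7*q
M(k, g) = -11 + 10*k
Y(G, f) = -11 + 70*G (Y(G, f) = -11 + 10*(7*G) = -11 + 70*G)
m(Z, d) = sqrt(100 + 2*Z*d) (m(Z, d) = sqrt(100 + (2*d)*Z) = sqrt(100 + 2*Z*d))
m(199, 211) + Y(z, -35) = sqrt(100 + 2*199*211) + (-11 + 70*(-2)) = sqrt(100 + 83978) + (-11 - 140) = sqrt(84078) - 151 = 9*sqrt(1038) - 151 = -151 + 9*sqrt(1038)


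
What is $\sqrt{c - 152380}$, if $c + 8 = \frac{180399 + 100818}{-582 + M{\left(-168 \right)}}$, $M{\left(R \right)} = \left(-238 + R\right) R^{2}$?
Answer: $\frac{i \sqrt{2223523062469823270}}{3819842} \approx 390.37 i$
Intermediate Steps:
$M{\left(R \right)} = R^{2} \left(-238 + R\right)$
$c = - \frac{30652475}{3819842}$ ($c = -8 + \frac{180399 + 100818}{-582 + \left(-168\right)^{2} \left(-238 - 168\right)} = -8 + \frac{281217}{-582 + 28224 \left(-406\right)} = -8 + \frac{281217}{-582 - 11458944} = -8 + \frac{281217}{-11459526} = -8 + 281217 \left(- \frac{1}{11459526}\right) = -8 - \frac{93739}{3819842} = - \frac{30652475}{3819842} \approx -8.0245$)
$\sqrt{c - 152380} = \sqrt{- \frac{30652475}{3819842} - 152380} = \sqrt{- \frac{582098176435}{3819842}} = \frac{i \sqrt{2223523062469823270}}{3819842}$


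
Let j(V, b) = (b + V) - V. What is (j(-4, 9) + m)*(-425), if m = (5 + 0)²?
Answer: -14450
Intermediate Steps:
m = 25 (m = 5² = 25)
j(V, b) = b (j(V, b) = (V + b) - V = b)
(j(-4, 9) + m)*(-425) = (9 + 25)*(-425) = 34*(-425) = -14450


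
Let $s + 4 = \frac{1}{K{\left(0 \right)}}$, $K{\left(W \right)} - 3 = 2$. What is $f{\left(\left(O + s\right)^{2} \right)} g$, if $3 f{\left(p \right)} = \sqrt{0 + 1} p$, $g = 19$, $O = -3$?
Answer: $\frac{21964}{75} \approx 292.85$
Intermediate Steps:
$K{\left(W \right)} = 5$ ($K{\left(W \right)} = 3 + 2 = 5$)
$s = - \frac{19}{5}$ ($s = -4 + \frac{1}{5} = - \frac{19}{5} \approx -3.8$)
$f{\left(p \right)} = \frac{p}{3}$ ($f{\left(p \right)} = \frac{\sqrt{0 + 1} p}{3} = \frac{\sqrt{1} p}{3} = \frac{1 p}{3} = \frac{p}{3}$)
$f{\left(\left(O + s\right)^{2} \right)} g = \frac{\left(-3 - \frac{19}{5}\right)^{2}}{3} \cdot 19 = \frac{\left(- \frac{34}{5}\right)^{2}}{3} \cdot 19 = \frac{1}{3} \cdot \frac{1156}{25} \cdot 19 = \frac{1156}{75} \cdot 19 = \frac{21964}{75}$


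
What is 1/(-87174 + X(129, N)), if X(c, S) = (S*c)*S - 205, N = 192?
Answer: 1/4668077 ≈ 2.1422e-7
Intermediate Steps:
X(c, S) = -205 + c*S² (X(c, S) = c*S² - 205 = -205 + c*S²)
1/(-87174 + X(129, N)) = 1/(-87174 + (-205 + 129*192²)) = 1/(-87174 + (-205 + 129*36864)) = 1/(-87174 + (-205 + 4755456)) = 1/(-87174 + 4755251) = 1/4668077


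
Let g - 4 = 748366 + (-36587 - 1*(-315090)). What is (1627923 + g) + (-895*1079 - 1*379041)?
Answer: 1310050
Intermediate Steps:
g = 1026873 (g = 4 + (748366 + (-36587 - 1*(-315090))) = 4 + (748366 + (-36587 + 315090)) = 4 + (748366 + 278503) = 4 + 1026869 = 1026873)
(1627923 + g) + (-895*1079 - 1*379041) = (1627923 + 1026873) + (-895*1079 - 1*379041) = 2654796 + (-965705 - 379041) = 2654796 - 1344746 = 1310050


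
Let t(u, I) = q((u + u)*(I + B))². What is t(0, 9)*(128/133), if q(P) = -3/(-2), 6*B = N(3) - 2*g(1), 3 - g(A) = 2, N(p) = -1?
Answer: 288/133 ≈ 2.1654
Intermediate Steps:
g(A) = 1 (g(A) = 3 - 1*2 = 3 - 2 = 1)
B = -½ (B = (-1 - 2*1)/6 = (-1 - 2)/6 = (⅙)*(-3) = -½ ≈ -0.50000)
q(P) = 3/2 (q(P) = -3*(-½) = 3/2)
t(u, I) = 9/4 (t(u, I) = (3/2)² = 9/4)
t(0, 9)*(128/133) = 9*(128/133)/4 = 9*(128*(1/133))/4 = (9/4)*(128/133) = 288/133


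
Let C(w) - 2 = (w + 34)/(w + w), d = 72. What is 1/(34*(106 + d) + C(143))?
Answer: 286/1731621 ≈ 0.00016516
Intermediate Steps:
C(w) = 2 + (34 + w)/(2*w) (C(w) = 2 + (w + 34)/(w + w) = 2 + (34 + w)/((2*w)) = 2 + (34 + w)*(1/(2*w)) = 2 + (34 + w)/(2*w))
1/(34*(106 + d) + C(143)) = 1/(34*(106 + 72) + (5/2 + 17/143)) = 1/(34*178 + (5/2 + 17*(1/143))) = 1/(6052 + (5/2 + 17/143)) = 1/(6052 + 749/286) = 1/(1731621/286) = 286/1731621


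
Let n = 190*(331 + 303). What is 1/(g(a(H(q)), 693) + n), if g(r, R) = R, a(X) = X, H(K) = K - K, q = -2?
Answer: 1/121153 ≈ 8.2540e-6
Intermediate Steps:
H(K) = 0
n = 120460 (n = 190*634 = 120460)
1/(g(a(H(q)), 693) + n) = 1/(693 + 120460) = 1/121153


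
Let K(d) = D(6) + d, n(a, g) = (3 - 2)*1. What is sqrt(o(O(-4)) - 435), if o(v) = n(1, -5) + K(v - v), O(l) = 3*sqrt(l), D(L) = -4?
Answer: I*sqrt(438) ≈ 20.928*I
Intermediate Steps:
n(a, g) = 1 (n(a, g) = 1*1 = 1)
K(d) = -4 + d
o(v) = -3 (o(v) = 1 + (-4 + (v - v)) = 1 + (-4 + 0) = 1 - 4 = -3)
sqrt(o(O(-4)) - 435) = sqrt(-3 - 435) = sqrt(-438) = I*sqrt(438)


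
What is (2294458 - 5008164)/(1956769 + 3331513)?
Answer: -1356853/2644141 ≈ -0.51315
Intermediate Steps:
(2294458 - 5008164)/(1956769 + 3331513) = -2713706/5288282 = -2713706*1/5288282 = -1356853/2644141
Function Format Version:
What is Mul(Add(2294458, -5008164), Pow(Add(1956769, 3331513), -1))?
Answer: Rational(-1356853, 2644141) ≈ -0.51315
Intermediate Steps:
Mul(Add(2294458, -5008164), Pow(Add(1956769, 3331513), -1)) = Mul(-2713706, Pow(5288282, -1)) = Mul(-2713706, Rational(1, 5288282)) = Rational(-1356853, 2644141)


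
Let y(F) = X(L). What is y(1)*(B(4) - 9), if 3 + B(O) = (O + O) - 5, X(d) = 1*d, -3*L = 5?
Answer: 15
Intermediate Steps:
L = -5/3 (L = -1/3*5 = -5/3 ≈ -1.6667)
X(d) = d
B(O) = -8 + 2*O (B(O) = -3 + ((O + O) - 5) = -3 + (2*O - 5) = -3 + (-5 + 2*O) = -8 + 2*O)
y(F) = -5/3
y(1)*(B(4) - 9) = -5*((-8 + 2*4) - 9)/3 = -5*((-8 + 8) - 9)/3 = -5*(0 - 9)/3 = -5/3*(-9) = 15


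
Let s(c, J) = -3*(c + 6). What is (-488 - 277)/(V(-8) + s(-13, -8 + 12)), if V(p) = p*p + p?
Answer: -765/77 ≈ -9.9351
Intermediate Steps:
s(c, J) = -18 - 3*c (s(c, J) = -3*(6 + c) = -18 - 3*c)
V(p) = p + p² (V(p) = p² + p = p + p²)
(-488 - 277)/(V(-8) + s(-13, -8 + 12)) = (-488 - 277)/(-8*(1 - 8) + (-18 - 3*(-13))) = -765/(-8*(-7) + (-18 + 39)) = -765/(56 + 21) = -765/77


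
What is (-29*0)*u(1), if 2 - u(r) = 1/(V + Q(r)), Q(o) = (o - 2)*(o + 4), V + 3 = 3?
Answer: 0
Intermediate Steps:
V = 0 (V = -3 + 3 = 0)
Q(o) = (-2 + o)*(4 + o)
u(r) = 2 - 1/(-8 + r² + 2*r) (u(r) = 2 - 1/(0 + (-8 + r² + 2*r)) = 2 - 1/(-8 + r² + 2*r))
(-29*0)*u(1) = (-29*0)*((-17 + 2*1² + 4*1)/(-8 + 1² + 2*1)) = 0*((-17 + 2*1 + 4)/(-8 + 1 + 2)) = 0*((-17 + 2 + 4)/(-5)) = 0*(-⅕*(-11)) = 0*(11/5) = 0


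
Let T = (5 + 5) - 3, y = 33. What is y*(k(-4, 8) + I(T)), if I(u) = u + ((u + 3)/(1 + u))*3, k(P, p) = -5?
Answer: 759/4 ≈ 189.75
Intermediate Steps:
T = 7 (T = 10 - 3 = 7)
I(u) = u + 3*(3 + u)/(1 + u) (I(u) = u + ((3 + u)/(1 + u))*3 = u + 3*(3 + u)/(1 + u))
y*(k(-4, 8) + I(T)) = 33*(-5 + (9 + 7**2 + 4*7)/(1 + 7)) = 33*(-5 + (9 + 49 + 28)/8) = 33*(-5 + (1/8)*86) = 33*(-5 + 43/4) = 33*(23/4) = 759/4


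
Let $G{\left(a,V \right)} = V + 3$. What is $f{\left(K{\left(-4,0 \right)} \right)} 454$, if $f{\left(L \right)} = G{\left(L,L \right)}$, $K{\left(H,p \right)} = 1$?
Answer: $1816$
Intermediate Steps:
$G{\left(a,V \right)} = 3 + V$
$f{\left(L \right)} = 3 + L$
$f{\left(K{\left(-4,0 \right)} \right)} 454 = \left(3 + 1\right) 454 = 4 \cdot 454 = 1816$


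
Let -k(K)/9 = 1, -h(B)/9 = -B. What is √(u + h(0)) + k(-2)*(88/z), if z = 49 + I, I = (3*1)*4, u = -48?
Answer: -792/61 + 4*I*√3 ≈ -12.984 + 6.9282*I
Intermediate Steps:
I = 12 (I = 3*4 = 12)
h(B) = 9*B (h(B) = -(-9)*B = 9*B)
k(K) = -9 (k(K) = -9*1 = -9)
z = 61 (z = 49 + 12 = 61)
√(u + h(0)) + k(-2)*(88/z) = √(-48 + 9*0) - 792/61 = √(-48 + 0) - 792/61 = √(-48) - 9*88/61 = 4*I*√3 - 792/61 = -792/61 + 4*I*√3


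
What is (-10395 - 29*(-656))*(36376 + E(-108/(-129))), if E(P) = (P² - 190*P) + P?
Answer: 577866423292/1849 ≈ 3.1253e+8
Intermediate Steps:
E(P) = P² - 189*P
(-10395 - 29*(-656))*(36376 + E(-108/(-129))) = (-10395 - 29*(-656))*(36376 + (-108/(-129))*(-189 - 108/(-129))) = (-10395 + 19024)*(36376 + (-108*(-1/129))*(-189 - 108*(-1/129))) = 8629*(36376 + 36*(-189 + 36/43)/43) = 8629*(36376 + (36/43)*(-8091/43)) = 8629*(36376 - 291276/1849) = 8629*(66967948/1849) = 577866423292/1849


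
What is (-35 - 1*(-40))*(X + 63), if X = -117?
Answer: -270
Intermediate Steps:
(-35 - 1*(-40))*(X + 63) = (-35 - 1*(-40))*(-117 + 63) = (-35 + 40)*(-54) = 5*(-54) = -270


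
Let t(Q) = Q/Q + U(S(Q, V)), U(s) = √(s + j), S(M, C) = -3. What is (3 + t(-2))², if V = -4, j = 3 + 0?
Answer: 16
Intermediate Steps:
j = 3
U(s) = √(3 + s) (U(s) = √(s + 3) = √(3 + s))
t(Q) = 1 (t(Q) = Q/Q + √(3 - 3) = 1 + √0 = 1 + 0 = 1)
(3 + t(-2))² = (3 + 1)² = 4² = 16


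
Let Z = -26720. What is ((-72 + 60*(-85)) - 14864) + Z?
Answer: -46756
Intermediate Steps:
((-72 + 60*(-85)) - 14864) + Z = ((-72 + 60*(-85)) - 14864) - 26720 = ((-72 - 5100) - 14864) - 26720 = (-5172 - 14864) - 26720 = -20036 - 26720 = -46756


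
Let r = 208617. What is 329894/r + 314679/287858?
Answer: 160610015995/60052072386 ≈ 2.6745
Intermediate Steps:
329894/r + 314679/287858 = 329894/208617 + 314679/287858 = 160610015995/60052072386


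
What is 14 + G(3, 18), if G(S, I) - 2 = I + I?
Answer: 52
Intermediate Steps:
G(S, I) = 2 + 2*I (G(S, I) = 2 + (I + I) = 2 + 2*I)
14 + G(3, 18) = 14 + (2 + 2*18) = 14 + (2 + 36) = 14 + 38 = 52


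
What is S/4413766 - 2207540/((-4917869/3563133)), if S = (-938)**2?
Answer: 2479830164326233754/1550451641761 ≈ 1.5994e+6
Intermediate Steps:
S = 879844
S/4413766 - 2207540/((-4917869/3563133)) = 879844/4413766 - 2207540/((-4917869/3563133)) = 879844*(1/4413766) - 2207540/((-4917869*1/3563133)) = 62846/315269 - 2207540/(-4917869/3563133) = 62846/315269 - 2207540*(-3563133/4917869) = 62846/315269 + 7865758622820/4917869 = 2479830164326233754/1550451641761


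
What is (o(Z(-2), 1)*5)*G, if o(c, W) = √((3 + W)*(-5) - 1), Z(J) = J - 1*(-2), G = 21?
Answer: 105*I*√21 ≈ 481.17*I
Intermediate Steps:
Z(J) = 2 + J (Z(J) = J + 2 = 2 + J)
o(c, W) = √(-16 - 5*W) (o(c, W) = √((-15 - 5*W) - 1) = √(-16 - 5*W))
(o(Z(-2), 1)*5)*G = (√(-16 - 5*1)*5)*21 = (√(-16 - 5)*5)*21 = (√(-21)*5)*21 = ((I*√21)*5)*21 = (5*I*√21)*21 = 105*I*√21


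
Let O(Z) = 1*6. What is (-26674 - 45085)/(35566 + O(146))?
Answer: -71759/35572 ≈ -2.0173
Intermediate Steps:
O(Z) = 6
(-26674 - 45085)/(35566 + O(146)) = (-26674 - 45085)/(35566 + 6) = -71759/35572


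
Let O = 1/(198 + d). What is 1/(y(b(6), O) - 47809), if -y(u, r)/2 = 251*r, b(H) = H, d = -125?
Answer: -73/3490559 ≈ -2.0914e-5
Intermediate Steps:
O = 1/73 (O = 1/(198 - 125) = 1/73 ≈ 0.013699)
y(u, r) = -502*r
1/(y(b(6), O) - 47809) = 1/(-502*1/73 - 47809) = 1/(-502/73 - 47809) = 1/(-3490559/73) = -73/3490559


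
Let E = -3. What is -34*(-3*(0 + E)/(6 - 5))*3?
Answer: -918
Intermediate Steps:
-34*(-3*(0 + E)/(6 - 5))*3 = -34*(-3*(0 - 3)/(6 - 5))*3 = -34*(-(-9)/1)*3 = -34*(-(-9))*3 = -34*(-3*(-3))*3 = -306*3 = -34*27 = -918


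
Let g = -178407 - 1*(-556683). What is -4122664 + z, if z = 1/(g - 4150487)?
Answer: -15551558490105/3772211 ≈ -4.1227e+6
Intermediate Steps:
g = 378276 (g = -178407 + 556683 = 378276)
z = -1/3772211 (z = 1/(378276 - 4150487) = 1/(-3772211) = -1/3772211 ≈ -2.6510e-7)
-4122664 + z = -4122664 - 1/3772211 = -15551558490105/3772211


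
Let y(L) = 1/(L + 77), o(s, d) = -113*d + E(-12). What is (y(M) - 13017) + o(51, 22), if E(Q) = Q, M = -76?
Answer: -15514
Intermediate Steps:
o(s, d) = -12 - 113*d (o(s, d) = -113*d - 12 = -12 - 113*d)
y(L) = 1/(77 + L)
(y(M) - 13017) + o(51, 22) = (1/(77 - 76) - 13017) + (-12 - 113*22) = (1/1 - 13017) + (-12 - 2486) = (1 - 13017) - 2498 = -13016 - 2498 = -15514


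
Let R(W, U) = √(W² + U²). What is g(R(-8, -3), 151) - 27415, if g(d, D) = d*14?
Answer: -27415 + 14*√73 ≈ -27295.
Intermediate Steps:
R(W, U) = √(U² + W²)
g(d, D) = 14*d
g(R(-8, -3), 151) - 27415 = 14*√((-3)² + (-8)²) - 27415 = 14*√(9 + 64) - 27415 = 14*√73 - 27415 = -27415 + 14*√73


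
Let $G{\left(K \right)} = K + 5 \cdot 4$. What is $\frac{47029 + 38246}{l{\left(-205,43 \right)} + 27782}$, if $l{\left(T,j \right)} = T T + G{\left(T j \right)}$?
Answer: $\frac{85275}{61012} \approx 1.3977$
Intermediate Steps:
$G{\left(K \right)} = 20 + K$ ($G{\left(K \right)} = K + 20 = 20 + K$)
$l{\left(T,j \right)} = 20 + T^{2} + T j$ ($l{\left(T,j \right)} = T T + \left(20 + T j\right) = T^{2} + \left(20 + T j\right) = 20 + T^{2} + T j$)
$\frac{47029 + 38246}{l{\left(-205,43 \right)} + 27782} = \frac{47029 + 38246}{\left(20 + \left(-205\right)^{2} - 8815\right) + 27782} = \frac{85275}{\left(20 + 42025 - 8815\right) + 27782} = \frac{85275}{33230 + 27782} = \frac{85275}{61012}$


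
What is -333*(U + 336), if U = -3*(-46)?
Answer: -157842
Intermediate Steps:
U = 138
-333*(U + 336) = -333*(138 + 336) = -333*474 = -157842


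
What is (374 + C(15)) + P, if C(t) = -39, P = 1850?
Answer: 2185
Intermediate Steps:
(374 + C(15)) + P = (374 - 39) + 1850 = 335 + 1850 = 2185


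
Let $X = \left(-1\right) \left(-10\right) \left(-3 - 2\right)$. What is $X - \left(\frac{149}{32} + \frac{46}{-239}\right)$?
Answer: $- \frac{416539}{7648} \approx -54.464$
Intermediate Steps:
$X = -50$ ($X = 10 \left(-5\right) = -50$)
$X - \left(\frac{149}{32} + \frac{46}{-239}\right) = -50 - \left(\frac{149}{32} + \frac{46}{-239}\right) = -50 - \left(149 \cdot \frac{1}{32} + 46 \left(- \frac{1}{239}\right)\right) = -50 - \left(\frac{149}{32} - \frac{46}{239}\right) = -50 - \frac{34139}{7648} = - \frac{416539}{7648}$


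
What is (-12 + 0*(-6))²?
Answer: 144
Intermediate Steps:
(-12 + 0*(-6))² = (-12 + 0)² = (-12)² = 144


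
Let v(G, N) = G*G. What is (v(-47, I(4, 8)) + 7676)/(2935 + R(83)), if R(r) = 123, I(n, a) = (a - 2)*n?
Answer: 9885/3058 ≈ 3.2325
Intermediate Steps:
I(n, a) = n*(-2 + a) (I(n, a) = (-2 + a)*n = n*(-2 + a))
v(G, N) = G²
(v(-47, I(4, 8)) + 7676)/(2935 + R(83)) = ((-47)² + 7676)/(2935 + 123) = (2209 + 7676)/3058 = 9885*(1/3058) = 9885/3058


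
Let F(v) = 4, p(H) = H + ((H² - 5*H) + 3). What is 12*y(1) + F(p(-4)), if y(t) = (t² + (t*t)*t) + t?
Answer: 40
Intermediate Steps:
p(H) = 3 + H² - 4*H (p(H) = H + (3 + H² - 5*H) = 3 + H² - 4*H)
y(t) = t + t² + t³ (y(t) = (t² + t²*t) + t = (t² + t³) + t = t + t² + t³)
12*y(1) + F(p(-4)) = 12*(1*(1 + 1 + 1²)) + 4 = 12*(1*(1 + 1 + 1)) + 4 = 12*(1*3) + 4 = 12*3 + 4 = 36 + 4 = 40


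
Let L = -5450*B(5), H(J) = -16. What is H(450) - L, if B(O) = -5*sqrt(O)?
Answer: -16 - 27250*sqrt(5) ≈ -60949.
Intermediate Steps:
L = 27250*sqrt(5) (L = -(-27250)*sqrt(5) = 27250*sqrt(5) ≈ 60933.)
H(450) - L = -16 - 27250*sqrt(5)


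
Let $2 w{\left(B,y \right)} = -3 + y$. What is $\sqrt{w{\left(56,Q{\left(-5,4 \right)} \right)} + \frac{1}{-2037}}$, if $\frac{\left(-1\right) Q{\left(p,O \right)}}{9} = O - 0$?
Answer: $\frac{i \sqrt{323658930}}{4074} \approx 4.4159 i$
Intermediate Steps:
$Q{\left(p,O \right)} = - 9 O$ ($Q{\left(p,O \right)} = - 9 \left(O - 0\right) = - 9 \left(O + 0\right) = - 9 O$)
$w{\left(B,y \right)} = - \frac{3}{2} + \frac{y}{2}$ ($w{\left(B,y \right)} = \frac{-3 + y}{2} = - \frac{3}{2} + \frac{y}{2}$)
$\sqrt{w{\left(56,Q{\left(-5,4 \right)} \right)} + \frac{1}{-2037}} = \sqrt{\left(- \frac{3}{2} + \frac{\left(-9\right) 4}{2}\right) + \frac{1}{-2037}} = \sqrt{\left(- \frac{3}{2} + \frac{1}{2} \left(-36\right)\right) - \frac{1}{2037}} = \sqrt{\left(- \frac{3}{2} - 18\right) - \frac{1}{2037}} = \sqrt{- \frac{39}{2} - \frac{1}{2037}} = \sqrt{- \frac{79445}{4074}} = \frac{i \sqrt{323658930}}{4074}$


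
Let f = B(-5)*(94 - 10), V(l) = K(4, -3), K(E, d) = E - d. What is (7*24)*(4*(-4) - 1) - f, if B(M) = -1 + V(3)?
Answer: -3360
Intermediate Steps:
V(l) = 7 (V(l) = 4 - 1*(-3) = 4 + 3 = 7)
B(M) = 6 (B(M) = -1 + 7 = 6)
f = 504 (f = 6*(94 - 10) = 6*84 = 504)
(7*24)*(4*(-4) - 1) - f = (7*24)*(4*(-4) - 1) - 1*504 = 168*(-16 - 1) - 504 = 168*(-17) - 504 = -2856 - 504 = -3360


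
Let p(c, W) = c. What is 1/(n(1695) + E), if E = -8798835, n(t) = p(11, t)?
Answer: -1/8798824 ≈ -1.1365e-7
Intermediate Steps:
n(t) = 11
1/(n(1695) + E) = 1/(11 - 8798835) = 1/(-8798824) = -1/8798824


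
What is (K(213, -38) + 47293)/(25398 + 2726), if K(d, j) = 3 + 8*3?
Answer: 11830/7031 ≈ 1.6825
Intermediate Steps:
K(d, j) = 27 (K(d, j) = 3 + 24 = 27)
(K(213, -38) + 47293)/(25398 + 2726) = (27 + 47293)/(25398 + 2726) = 47320/28124 = 47320*(1/28124) = 11830/7031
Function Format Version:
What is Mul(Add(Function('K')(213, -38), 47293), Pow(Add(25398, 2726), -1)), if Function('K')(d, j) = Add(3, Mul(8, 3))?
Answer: Rational(11830, 7031) ≈ 1.6825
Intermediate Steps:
Function('K')(d, j) = 27 (Function('K')(d, j) = Add(3, 24) = 27)
Mul(Add(Function('K')(213, -38), 47293), Pow(Add(25398, 2726), -1)) = Mul(Add(27, 47293), Pow(Add(25398, 2726), -1)) = Mul(47320, Pow(28124, -1)) = Mul(47320, Rational(1, 28124)) = Rational(11830, 7031)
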